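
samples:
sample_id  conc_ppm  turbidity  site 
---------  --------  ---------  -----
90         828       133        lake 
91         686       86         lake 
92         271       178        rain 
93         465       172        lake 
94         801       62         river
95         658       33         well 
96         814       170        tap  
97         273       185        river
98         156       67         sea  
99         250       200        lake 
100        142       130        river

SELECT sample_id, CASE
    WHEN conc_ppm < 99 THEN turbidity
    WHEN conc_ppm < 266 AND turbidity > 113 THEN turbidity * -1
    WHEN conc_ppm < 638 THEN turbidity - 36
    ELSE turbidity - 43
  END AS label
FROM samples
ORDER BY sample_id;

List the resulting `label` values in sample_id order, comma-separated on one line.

90, 43, 142, 136, 19, -10, 127, 149, 31, -200, -130

sample_id=90: ELSE → 90
sample_id=91: ELSE → 43
sample_id=92: conc_ppm < 638 → 142
sample_id=93: conc_ppm < 638 → 136
sample_id=94: ELSE → 19
sample_id=95: ELSE → -10
sample_id=96: ELSE → 127
sample_id=97: conc_ppm < 638 → 149
sample_id=98: conc_ppm < 638 → 31
sample_id=99: conc_ppm < 266 AND turbidity > 113 → -200
sample_id=100: conc_ppm < 266 AND turbidity > 113 → -130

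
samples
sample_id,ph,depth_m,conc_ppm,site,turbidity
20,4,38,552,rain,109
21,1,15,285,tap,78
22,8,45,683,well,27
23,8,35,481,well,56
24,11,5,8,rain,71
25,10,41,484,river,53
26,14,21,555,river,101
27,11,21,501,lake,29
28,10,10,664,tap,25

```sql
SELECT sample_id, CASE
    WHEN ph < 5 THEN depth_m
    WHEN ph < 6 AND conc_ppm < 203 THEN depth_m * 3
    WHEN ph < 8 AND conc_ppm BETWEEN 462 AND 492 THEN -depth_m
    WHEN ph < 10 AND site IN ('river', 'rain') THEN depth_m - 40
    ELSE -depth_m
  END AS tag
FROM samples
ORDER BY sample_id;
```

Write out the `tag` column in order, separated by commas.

38, 15, -45, -35, -5, -41, -21, -21, -10

sample_id=20: ph < 5 → 38
sample_id=21: ph < 5 → 15
sample_id=22: ELSE → -45
sample_id=23: ELSE → -35
sample_id=24: ELSE → -5
sample_id=25: ELSE → -41
sample_id=26: ELSE → -21
sample_id=27: ELSE → -21
sample_id=28: ELSE → -10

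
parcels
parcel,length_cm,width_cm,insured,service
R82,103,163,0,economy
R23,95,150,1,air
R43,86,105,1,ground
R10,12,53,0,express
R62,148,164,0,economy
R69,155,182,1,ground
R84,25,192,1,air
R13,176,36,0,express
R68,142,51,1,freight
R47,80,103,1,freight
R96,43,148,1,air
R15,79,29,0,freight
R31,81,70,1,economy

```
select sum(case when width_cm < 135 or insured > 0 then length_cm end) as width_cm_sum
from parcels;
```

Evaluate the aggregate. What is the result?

parcel=R82: ✗
parcel=R23: ✓ → 95
parcel=R43: ✓ → 86
parcel=R10: ✓ → 12
parcel=R62: ✗
parcel=R69: ✓ → 155
parcel=R84: ✓ → 25
parcel=R13: ✓ → 176
parcel=R68: ✓ → 142
parcel=R47: ✓ → 80
parcel=R96: ✓ → 43
parcel=R15: ✓ → 79
parcel=R31: ✓ → 81
width_cm_sum = 95 + 86 + 12 + 155 + 25 + 176 + 142 + 80 + 43 + 79 + 81 = 974

974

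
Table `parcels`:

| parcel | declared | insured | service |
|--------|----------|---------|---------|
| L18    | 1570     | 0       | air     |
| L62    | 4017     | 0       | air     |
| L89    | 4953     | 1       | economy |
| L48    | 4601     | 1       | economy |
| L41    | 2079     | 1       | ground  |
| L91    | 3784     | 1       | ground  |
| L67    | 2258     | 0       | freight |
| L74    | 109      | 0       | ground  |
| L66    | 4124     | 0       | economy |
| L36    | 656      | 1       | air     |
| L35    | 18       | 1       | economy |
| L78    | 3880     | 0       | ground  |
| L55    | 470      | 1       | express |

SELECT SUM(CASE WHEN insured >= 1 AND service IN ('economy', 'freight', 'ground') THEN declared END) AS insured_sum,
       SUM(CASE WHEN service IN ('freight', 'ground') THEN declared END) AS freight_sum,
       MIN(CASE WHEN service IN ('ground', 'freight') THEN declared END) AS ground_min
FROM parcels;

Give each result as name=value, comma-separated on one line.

insured_sum=15435, freight_sum=12110, ground_min=109

[insured_sum: insured >= 1 AND service IN ('economy', 'freight', 'ground')]
parcel=L18: ✗
parcel=L62: ✗
parcel=L89: ✓ → 4953
parcel=L48: ✓ → 4601
parcel=L41: ✓ → 2079
parcel=L91: ✓ → 3784
parcel=L67: ✗
parcel=L74: ✗
parcel=L66: ✗
parcel=L36: ✗
parcel=L35: ✓ → 18
parcel=L78: ✗
parcel=L55: ✗
insured_sum = 4953 + 4601 + 2079 + 3784 + 18 = 15435
—
[freight_sum: service IN ('freight', 'ground')]
parcel=L18: ✗
parcel=L62: ✗
parcel=L89: ✗
parcel=L48: ✗
parcel=L41: ✓ → 2079
parcel=L91: ✓ → 3784
parcel=L67: ✓ → 2258
parcel=L74: ✓ → 109
parcel=L66: ✗
parcel=L36: ✗
parcel=L35: ✗
parcel=L78: ✓ → 3880
parcel=L55: ✗
freight_sum = 2079 + 3784 + 2258 + 109 + 3880 = 12110
—
[ground_min: service IN ('ground', 'freight')]
parcel=L18: ✗
parcel=L62: ✗
parcel=L89: ✗
parcel=L48: ✗
parcel=L41: ✓ → 2079
parcel=L91: ✓ → 3784
parcel=L67: ✓ → 2258
parcel=L74: ✓ → 109
parcel=L66: ✗
parcel=L36: ✗
parcel=L35: ✗
parcel=L78: ✓ → 3880
parcel=L55: ✗
ground_min = MIN(2079, 3784, 2258, 109, 3880) = 109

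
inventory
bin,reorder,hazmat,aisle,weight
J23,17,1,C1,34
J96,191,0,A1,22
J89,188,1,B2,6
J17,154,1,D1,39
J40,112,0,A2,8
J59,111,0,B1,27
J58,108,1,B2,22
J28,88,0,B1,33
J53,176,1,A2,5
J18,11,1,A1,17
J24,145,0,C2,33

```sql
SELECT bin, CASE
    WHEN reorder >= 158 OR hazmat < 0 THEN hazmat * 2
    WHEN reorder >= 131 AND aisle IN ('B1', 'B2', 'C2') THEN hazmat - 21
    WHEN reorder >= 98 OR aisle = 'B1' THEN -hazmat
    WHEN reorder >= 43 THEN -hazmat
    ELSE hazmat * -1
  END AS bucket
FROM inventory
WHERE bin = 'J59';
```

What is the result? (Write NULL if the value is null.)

0

bin = J59: reorder=111, hazmat=0, aisle=B1, weight=27.
reorder >= 158 OR hazmat < 0 → false
reorder >= 131 AND aisle IN ('B1', 'B2', 'C2') → false
reorder >= 98 OR aisle = 'B1' → true → 0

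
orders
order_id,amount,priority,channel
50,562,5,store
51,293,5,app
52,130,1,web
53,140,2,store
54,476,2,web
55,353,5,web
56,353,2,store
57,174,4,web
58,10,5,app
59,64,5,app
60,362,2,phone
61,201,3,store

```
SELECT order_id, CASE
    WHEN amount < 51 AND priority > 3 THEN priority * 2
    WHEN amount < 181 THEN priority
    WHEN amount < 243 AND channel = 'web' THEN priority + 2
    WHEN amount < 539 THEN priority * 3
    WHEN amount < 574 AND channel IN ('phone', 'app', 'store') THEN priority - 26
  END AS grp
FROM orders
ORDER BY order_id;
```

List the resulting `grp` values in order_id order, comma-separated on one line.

-21, 15, 1, 2, 6, 15, 6, 4, 10, 5, 6, 9

order_id=50: amount < 574 AND channel IN ('phone', 'app', 'store') → -21
order_id=51: amount < 539 → 15
order_id=52: amount < 181 → 1
order_id=53: amount < 181 → 2
order_id=54: amount < 539 → 6
order_id=55: amount < 539 → 15
order_id=56: amount < 539 → 6
order_id=57: amount < 181 → 4
order_id=58: amount < 51 AND priority > 3 → 10
order_id=59: amount < 181 → 5
order_id=60: amount < 539 → 6
order_id=61: amount < 539 → 9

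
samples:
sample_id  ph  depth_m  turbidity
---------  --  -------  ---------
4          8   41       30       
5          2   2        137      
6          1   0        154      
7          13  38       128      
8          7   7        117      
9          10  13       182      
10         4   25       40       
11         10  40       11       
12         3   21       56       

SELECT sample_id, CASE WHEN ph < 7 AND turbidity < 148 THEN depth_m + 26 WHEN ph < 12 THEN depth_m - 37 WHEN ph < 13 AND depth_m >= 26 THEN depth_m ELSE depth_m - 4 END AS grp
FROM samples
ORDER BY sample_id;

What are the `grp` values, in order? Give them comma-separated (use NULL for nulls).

sample_id=4: ph < 12 → 4
sample_id=5: ph < 7 AND turbidity < 148 → 28
sample_id=6: ph < 12 → -37
sample_id=7: ELSE → 34
sample_id=8: ph < 12 → -30
sample_id=9: ph < 12 → -24
sample_id=10: ph < 7 AND turbidity < 148 → 51
sample_id=11: ph < 12 → 3
sample_id=12: ph < 7 AND turbidity < 148 → 47

4, 28, -37, 34, -30, -24, 51, 3, 47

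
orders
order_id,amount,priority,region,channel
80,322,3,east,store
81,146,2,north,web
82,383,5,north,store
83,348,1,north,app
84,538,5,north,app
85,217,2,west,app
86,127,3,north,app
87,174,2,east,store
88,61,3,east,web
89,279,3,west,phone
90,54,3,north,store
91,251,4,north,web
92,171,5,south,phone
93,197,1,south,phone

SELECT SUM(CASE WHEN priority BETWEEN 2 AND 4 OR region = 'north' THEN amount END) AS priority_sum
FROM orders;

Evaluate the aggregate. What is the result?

order_id=80: ✓ → 322
order_id=81: ✓ → 146
order_id=82: ✓ → 383
order_id=83: ✓ → 348
order_id=84: ✓ → 538
order_id=85: ✓ → 217
order_id=86: ✓ → 127
order_id=87: ✓ → 174
order_id=88: ✓ → 61
order_id=89: ✓ → 279
order_id=90: ✓ → 54
order_id=91: ✓ → 251
order_id=92: ✗
order_id=93: ✗
priority_sum = 322 + 146 + 383 + 348 + 538 + 217 + 127 + 174 + 61 + 279 + 54 + 251 = 2900

2900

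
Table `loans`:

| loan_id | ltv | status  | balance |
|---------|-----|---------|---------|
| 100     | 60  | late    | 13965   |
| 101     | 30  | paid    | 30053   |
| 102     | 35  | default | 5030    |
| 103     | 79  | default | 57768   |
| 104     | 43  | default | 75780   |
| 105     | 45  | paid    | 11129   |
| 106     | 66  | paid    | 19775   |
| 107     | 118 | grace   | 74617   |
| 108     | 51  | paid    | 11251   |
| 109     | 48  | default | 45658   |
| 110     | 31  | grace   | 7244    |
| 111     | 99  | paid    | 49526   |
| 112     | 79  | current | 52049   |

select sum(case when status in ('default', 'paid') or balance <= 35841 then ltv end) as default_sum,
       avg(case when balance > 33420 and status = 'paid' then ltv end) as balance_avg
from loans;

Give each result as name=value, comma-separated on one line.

[default_sum: status in ('default', 'paid') or balance <= 35841]
loan_id=100: ✓ → 60
loan_id=101: ✓ → 30
loan_id=102: ✓ → 35
loan_id=103: ✓ → 79
loan_id=104: ✓ → 43
loan_id=105: ✓ → 45
loan_id=106: ✓ → 66
loan_id=107: ✗
loan_id=108: ✓ → 51
loan_id=109: ✓ → 48
loan_id=110: ✓ → 31
loan_id=111: ✓ → 99
loan_id=112: ✗
default_sum = 60 + 30 + 35 + 79 + 43 + 45 + 66 + 51 + 48 + 31 + 99 = 587
—
[balance_avg: balance > 33420 and status = 'paid']
loan_id=100: ✗
loan_id=101: ✗
loan_id=102: ✗
loan_id=103: ✗
loan_id=104: ✗
loan_id=105: ✗
loan_id=106: ✗
loan_id=107: ✗
loan_id=108: ✗
loan_id=109: ✗
loan_id=110: ✗
loan_id=111: ✓ → 99
loan_id=112: ✗
balance_avg = 99

default_sum=587, balance_avg=99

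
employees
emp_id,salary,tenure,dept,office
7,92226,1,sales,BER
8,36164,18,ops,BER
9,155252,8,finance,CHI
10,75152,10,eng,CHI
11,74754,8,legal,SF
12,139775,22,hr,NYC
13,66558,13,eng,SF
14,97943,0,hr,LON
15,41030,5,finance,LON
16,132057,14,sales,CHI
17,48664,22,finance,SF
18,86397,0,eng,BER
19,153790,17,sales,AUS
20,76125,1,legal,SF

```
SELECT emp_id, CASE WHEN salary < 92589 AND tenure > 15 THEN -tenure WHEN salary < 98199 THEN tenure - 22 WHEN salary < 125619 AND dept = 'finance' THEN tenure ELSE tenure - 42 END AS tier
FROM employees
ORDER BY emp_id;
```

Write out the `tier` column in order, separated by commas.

-21, -18, -34, -12, -14, -20, -9, -22, -17, -28, -22, -22, -25, -21

emp_id=7: salary < 98199 → -21
emp_id=8: salary < 92589 AND tenure > 15 → -18
emp_id=9: ELSE → -34
emp_id=10: salary < 98199 → -12
emp_id=11: salary < 98199 → -14
emp_id=12: ELSE → -20
emp_id=13: salary < 98199 → -9
emp_id=14: salary < 98199 → -22
emp_id=15: salary < 98199 → -17
emp_id=16: ELSE → -28
emp_id=17: salary < 92589 AND tenure > 15 → -22
emp_id=18: salary < 98199 → -22
emp_id=19: ELSE → -25
emp_id=20: salary < 98199 → -21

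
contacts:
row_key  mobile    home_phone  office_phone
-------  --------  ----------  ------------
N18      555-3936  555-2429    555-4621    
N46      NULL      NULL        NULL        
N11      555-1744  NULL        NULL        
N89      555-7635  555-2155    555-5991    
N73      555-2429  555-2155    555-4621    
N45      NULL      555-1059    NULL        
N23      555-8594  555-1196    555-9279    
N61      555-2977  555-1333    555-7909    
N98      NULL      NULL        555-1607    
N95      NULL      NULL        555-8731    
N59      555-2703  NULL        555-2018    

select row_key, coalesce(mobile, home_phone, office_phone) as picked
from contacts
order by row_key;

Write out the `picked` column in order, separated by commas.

row_key=N11: mobile=555-1744 → 555-1744
row_key=N18: mobile=555-3936 → 555-3936
row_key=N23: mobile=555-8594 → 555-8594
row_key=N45: mobile=NULL, home_phone=555-1059 → 555-1059
row_key=N46: mobile=NULL, home_phone=NULL, office_phone=NULL (all NULL) → NULL
row_key=N59: mobile=555-2703 → 555-2703
row_key=N61: mobile=555-2977 → 555-2977
row_key=N73: mobile=555-2429 → 555-2429
row_key=N89: mobile=555-7635 → 555-7635
row_key=N95: mobile=NULL, home_phone=NULL, office_phone=555-8731 → 555-8731
row_key=N98: mobile=NULL, home_phone=NULL, office_phone=555-1607 → 555-1607

555-1744, 555-3936, 555-8594, 555-1059, NULL, 555-2703, 555-2977, 555-2429, 555-7635, 555-8731, 555-1607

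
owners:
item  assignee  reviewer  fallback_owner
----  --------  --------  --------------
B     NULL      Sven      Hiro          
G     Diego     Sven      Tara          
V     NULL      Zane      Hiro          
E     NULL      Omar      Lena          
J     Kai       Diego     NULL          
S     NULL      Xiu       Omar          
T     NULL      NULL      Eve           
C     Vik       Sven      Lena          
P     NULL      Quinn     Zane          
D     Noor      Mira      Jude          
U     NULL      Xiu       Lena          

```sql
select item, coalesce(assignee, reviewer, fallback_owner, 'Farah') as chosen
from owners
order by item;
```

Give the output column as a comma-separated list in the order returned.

Sven, Vik, Noor, Omar, Diego, Kai, Quinn, Xiu, Eve, Xiu, Zane

item=B: assignee=NULL, reviewer=Sven → Sven
item=C: assignee=Vik → Vik
item=D: assignee=Noor → Noor
item=E: assignee=NULL, reviewer=Omar → Omar
item=G: assignee=Diego → Diego
item=J: assignee=Kai → Kai
item=P: assignee=NULL, reviewer=Quinn → Quinn
item=S: assignee=NULL, reviewer=Xiu → Xiu
item=T: assignee=NULL, reviewer=NULL, fallback_owner=Eve → Eve
item=U: assignee=NULL, reviewer=Xiu → Xiu
item=V: assignee=NULL, reviewer=Zane → Zane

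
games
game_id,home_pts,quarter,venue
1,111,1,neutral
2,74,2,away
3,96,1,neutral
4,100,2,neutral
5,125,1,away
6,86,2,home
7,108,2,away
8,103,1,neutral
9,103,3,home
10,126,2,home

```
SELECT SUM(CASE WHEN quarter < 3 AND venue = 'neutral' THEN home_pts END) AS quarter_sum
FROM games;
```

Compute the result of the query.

410

game_id=1: ✓ → 111
game_id=2: ✗
game_id=3: ✓ → 96
game_id=4: ✓ → 100
game_id=5: ✗
game_id=6: ✗
game_id=7: ✗
game_id=8: ✓ → 103
game_id=9: ✗
game_id=10: ✗
quarter_sum = 111 + 96 + 100 + 103 = 410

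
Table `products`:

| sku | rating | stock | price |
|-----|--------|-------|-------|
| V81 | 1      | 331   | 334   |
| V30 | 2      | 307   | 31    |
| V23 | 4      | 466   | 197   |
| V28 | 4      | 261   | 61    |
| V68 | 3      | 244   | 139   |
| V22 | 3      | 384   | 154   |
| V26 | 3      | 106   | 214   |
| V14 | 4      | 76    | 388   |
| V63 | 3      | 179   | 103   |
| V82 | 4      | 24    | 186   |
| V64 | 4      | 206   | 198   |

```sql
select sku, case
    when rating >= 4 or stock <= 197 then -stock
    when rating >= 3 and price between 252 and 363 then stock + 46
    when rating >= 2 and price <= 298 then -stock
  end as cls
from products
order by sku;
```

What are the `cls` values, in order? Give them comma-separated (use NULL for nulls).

-76, -384, -466, -106, -261, -307, -179, -206, -244, NULL, -24

sku=V14: rating >= 4 or stock <= 197 → -76
sku=V22: rating >= 2 and price <= 298 → -384
sku=V23: rating >= 4 or stock <= 197 → -466
sku=V26: rating >= 4 or stock <= 197 → -106
sku=V28: rating >= 4 or stock <= 197 → -261
sku=V30: rating >= 2 and price <= 298 → -307
sku=V63: rating >= 4 or stock <= 197 → -179
sku=V64: rating >= 4 or stock <= 197 → -206
sku=V68: rating >= 2 and price <= 298 → -244
sku=V81: (no match → NULL) → NULL
sku=V82: rating >= 4 or stock <= 197 → -24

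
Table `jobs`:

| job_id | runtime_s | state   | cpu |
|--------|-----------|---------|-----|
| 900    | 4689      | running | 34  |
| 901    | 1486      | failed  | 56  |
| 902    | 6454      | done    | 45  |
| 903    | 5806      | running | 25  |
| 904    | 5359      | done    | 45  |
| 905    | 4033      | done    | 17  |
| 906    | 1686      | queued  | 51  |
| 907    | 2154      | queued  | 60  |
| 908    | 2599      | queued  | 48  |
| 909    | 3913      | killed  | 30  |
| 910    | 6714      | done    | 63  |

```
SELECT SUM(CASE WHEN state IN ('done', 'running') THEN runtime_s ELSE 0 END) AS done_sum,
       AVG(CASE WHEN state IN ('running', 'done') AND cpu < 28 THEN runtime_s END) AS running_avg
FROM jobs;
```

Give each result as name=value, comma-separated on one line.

[done_sum: state IN ('done', 'running')]
job_id=900: ✓ → 4689
job_id=901: ✗
job_id=902: ✓ → 6454
job_id=903: ✓ → 5806
job_id=904: ✓ → 5359
job_id=905: ✓ → 4033
job_id=906: ✗
job_id=907: ✗
job_id=908: ✗
job_id=909: ✗
job_id=910: ✓ → 6714
done_sum = 4689 + 6454 + 5806 + 5359 + 4033 + 6714 = 33055
—
[running_avg: state IN ('running', 'done') AND cpu < 28]
job_id=900: ✗
job_id=901: ✗
job_id=902: ✗
job_id=903: ✓ → 5806
job_id=904: ✗
job_id=905: ✓ → 4033
job_id=906: ✗
job_id=907: ✗
job_id=908: ✗
job_id=909: ✗
job_id=910: ✗
running_avg = (5806 + 4033) / 2 = 4919.5

done_sum=33055, running_avg=4919.5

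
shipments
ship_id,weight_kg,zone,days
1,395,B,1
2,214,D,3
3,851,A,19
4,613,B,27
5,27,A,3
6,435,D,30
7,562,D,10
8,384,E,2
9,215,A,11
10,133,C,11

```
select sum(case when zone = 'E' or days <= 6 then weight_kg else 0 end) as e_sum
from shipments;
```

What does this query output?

ship_id=1: ✓ → 395
ship_id=2: ✓ → 214
ship_id=3: ✗
ship_id=4: ✗
ship_id=5: ✓ → 27
ship_id=6: ✗
ship_id=7: ✗
ship_id=8: ✓ → 384
ship_id=9: ✗
ship_id=10: ✗
e_sum = 395 + 214 + 27 + 384 = 1020

1020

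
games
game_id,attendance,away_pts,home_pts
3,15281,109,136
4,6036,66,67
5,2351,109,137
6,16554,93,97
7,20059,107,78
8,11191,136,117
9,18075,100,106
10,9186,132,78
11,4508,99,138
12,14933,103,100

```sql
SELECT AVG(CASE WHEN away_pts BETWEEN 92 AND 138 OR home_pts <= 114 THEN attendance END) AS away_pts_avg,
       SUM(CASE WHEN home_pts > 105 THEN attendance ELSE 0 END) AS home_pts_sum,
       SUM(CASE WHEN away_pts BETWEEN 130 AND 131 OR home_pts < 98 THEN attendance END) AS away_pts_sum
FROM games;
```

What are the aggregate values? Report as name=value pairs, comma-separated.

[away_pts_avg: away_pts BETWEEN 92 AND 138 OR home_pts <= 114]
game_id=3: ✓ → 15281
game_id=4: ✓ → 6036
game_id=5: ✓ → 2351
game_id=6: ✓ → 16554
game_id=7: ✓ → 20059
game_id=8: ✓ → 11191
game_id=9: ✓ → 18075
game_id=10: ✓ → 9186
game_id=11: ✓ → 4508
game_id=12: ✓ → 14933
away_pts_avg = (15281 + 6036 + 2351 + 16554 + 20059 + 11191 + 18075 + 9186 + 4508 + 14933) / 10 = 11817.4
—
[home_pts_sum: home_pts > 105]
game_id=3: ✓ → 15281
game_id=4: ✗
game_id=5: ✓ → 2351
game_id=6: ✗
game_id=7: ✗
game_id=8: ✓ → 11191
game_id=9: ✓ → 18075
game_id=10: ✗
game_id=11: ✓ → 4508
game_id=12: ✗
home_pts_sum = 15281 + 2351 + 11191 + 18075 + 4508 = 51406
—
[away_pts_sum: away_pts BETWEEN 130 AND 131 OR home_pts < 98]
game_id=3: ✗
game_id=4: ✓ → 6036
game_id=5: ✗
game_id=6: ✓ → 16554
game_id=7: ✓ → 20059
game_id=8: ✗
game_id=9: ✗
game_id=10: ✓ → 9186
game_id=11: ✗
game_id=12: ✗
away_pts_sum = 6036 + 16554 + 20059 + 9186 = 51835

away_pts_avg=11817.4, home_pts_sum=51406, away_pts_sum=51835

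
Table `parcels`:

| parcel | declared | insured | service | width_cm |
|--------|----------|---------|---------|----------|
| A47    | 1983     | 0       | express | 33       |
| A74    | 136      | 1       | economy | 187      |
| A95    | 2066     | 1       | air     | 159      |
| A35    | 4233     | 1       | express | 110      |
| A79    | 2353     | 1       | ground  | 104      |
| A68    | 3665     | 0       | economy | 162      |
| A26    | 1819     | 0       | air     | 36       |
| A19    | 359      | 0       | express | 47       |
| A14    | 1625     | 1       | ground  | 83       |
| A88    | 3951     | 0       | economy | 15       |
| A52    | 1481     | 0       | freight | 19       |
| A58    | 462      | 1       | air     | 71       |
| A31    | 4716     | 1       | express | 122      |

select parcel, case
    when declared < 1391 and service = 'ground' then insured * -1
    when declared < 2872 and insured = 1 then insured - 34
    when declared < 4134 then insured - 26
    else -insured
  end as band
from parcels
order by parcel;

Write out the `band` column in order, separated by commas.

-33, -26, -26, -1, -1, -26, -26, -33, -26, -33, -33, -26, -33

parcel=A14: declared < 2872 and insured = 1 → -33
parcel=A19: declared < 4134 → -26
parcel=A26: declared < 4134 → -26
parcel=A31: ELSE → -1
parcel=A35: ELSE → -1
parcel=A47: declared < 4134 → -26
parcel=A52: declared < 4134 → -26
parcel=A58: declared < 2872 and insured = 1 → -33
parcel=A68: declared < 4134 → -26
parcel=A74: declared < 2872 and insured = 1 → -33
parcel=A79: declared < 2872 and insured = 1 → -33
parcel=A88: declared < 4134 → -26
parcel=A95: declared < 2872 and insured = 1 → -33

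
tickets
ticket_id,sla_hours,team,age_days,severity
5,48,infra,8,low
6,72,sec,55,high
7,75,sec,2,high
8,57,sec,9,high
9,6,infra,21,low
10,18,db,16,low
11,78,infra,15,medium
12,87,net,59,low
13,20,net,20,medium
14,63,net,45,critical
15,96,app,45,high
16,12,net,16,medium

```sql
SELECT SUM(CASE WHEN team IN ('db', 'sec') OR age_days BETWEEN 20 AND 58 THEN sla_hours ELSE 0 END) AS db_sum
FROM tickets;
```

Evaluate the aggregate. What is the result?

407

ticket_id=5: ✗
ticket_id=6: ✓ → 72
ticket_id=7: ✓ → 75
ticket_id=8: ✓ → 57
ticket_id=9: ✓ → 6
ticket_id=10: ✓ → 18
ticket_id=11: ✗
ticket_id=12: ✗
ticket_id=13: ✓ → 20
ticket_id=14: ✓ → 63
ticket_id=15: ✓ → 96
ticket_id=16: ✗
db_sum = 72 + 75 + 57 + 6 + 18 + 20 + 63 + 96 = 407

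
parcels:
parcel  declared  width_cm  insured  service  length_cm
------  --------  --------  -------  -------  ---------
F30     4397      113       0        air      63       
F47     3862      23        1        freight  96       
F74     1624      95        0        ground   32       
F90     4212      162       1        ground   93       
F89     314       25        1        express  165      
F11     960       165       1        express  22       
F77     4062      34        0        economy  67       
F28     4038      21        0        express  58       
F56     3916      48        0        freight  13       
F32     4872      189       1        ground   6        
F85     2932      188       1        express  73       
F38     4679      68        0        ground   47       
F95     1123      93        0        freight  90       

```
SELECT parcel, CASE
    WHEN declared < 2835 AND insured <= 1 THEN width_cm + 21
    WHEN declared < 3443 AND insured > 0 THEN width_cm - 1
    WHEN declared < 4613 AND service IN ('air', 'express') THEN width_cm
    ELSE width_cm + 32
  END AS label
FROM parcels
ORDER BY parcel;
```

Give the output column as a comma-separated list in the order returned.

parcel=F11: declared < 2835 AND insured <= 1 → 186
parcel=F28: declared < 4613 AND service IN ('air', 'express') → 21
parcel=F30: declared < 4613 AND service IN ('air', 'express') → 113
parcel=F32: ELSE → 221
parcel=F38: ELSE → 100
parcel=F47: ELSE → 55
parcel=F56: ELSE → 80
parcel=F74: declared < 2835 AND insured <= 1 → 116
parcel=F77: ELSE → 66
parcel=F85: declared < 3443 AND insured > 0 → 187
parcel=F89: declared < 2835 AND insured <= 1 → 46
parcel=F90: ELSE → 194
parcel=F95: declared < 2835 AND insured <= 1 → 114

186, 21, 113, 221, 100, 55, 80, 116, 66, 187, 46, 194, 114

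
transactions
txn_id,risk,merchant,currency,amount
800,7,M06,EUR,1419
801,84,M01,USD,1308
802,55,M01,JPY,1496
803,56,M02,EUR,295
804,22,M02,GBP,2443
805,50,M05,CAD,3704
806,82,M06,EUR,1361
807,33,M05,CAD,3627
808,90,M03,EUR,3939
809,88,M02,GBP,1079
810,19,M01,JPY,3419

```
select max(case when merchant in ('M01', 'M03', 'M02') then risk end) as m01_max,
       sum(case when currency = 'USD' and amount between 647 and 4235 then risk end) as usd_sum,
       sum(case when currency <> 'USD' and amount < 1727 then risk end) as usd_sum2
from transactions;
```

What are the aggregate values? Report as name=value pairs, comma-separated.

m01_max=90, usd_sum=84, usd_sum2=288

[m01_max: merchant in ('M01', 'M03', 'M02')]
txn_id=800: ✗
txn_id=801: ✓ → 84
txn_id=802: ✓ → 55
txn_id=803: ✓ → 56
txn_id=804: ✓ → 22
txn_id=805: ✗
txn_id=806: ✗
txn_id=807: ✗
txn_id=808: ✓ → 90
txn_id=809: ✓ → 88
txn_id=810: ✓ → 19
m01_max = MAX(84, 55, 56, 22, 90, 88, 19) = 90
—
[usd_sum: currency = 'USD' and amount between 647 and 4235]
txn_id=800: ✗
txn_id=801: ✓ → 84
txn_id=802: ✗
txn_id=803: ✗
txn_id=804: ✗
txn_id=805: ✗
txn_id=806: ✗
txn_id=807: ✗
txn_id=808: ✗
txn_id=809: ✗
txn_id=810: ✗
usd_sum = 84
—
[usd_sum2: currency <> 'USD' and amount < 1727]
txn_id=800: ✓ → 7
txn_id=801: ✗
txn_id=802: ✓ → 55
txn_id=803: ✓ → 56
txn_id=804: ✗
txn_id=805: ✗
txn_id=806: ✓ → 82
txn_id=807: ✗
txn_id=808: ✗
txn_id=809: ✓ → 88
txn_id=810: ✗
usd_sum2 = 7 + 55 + 56 + 82 + 88 = 288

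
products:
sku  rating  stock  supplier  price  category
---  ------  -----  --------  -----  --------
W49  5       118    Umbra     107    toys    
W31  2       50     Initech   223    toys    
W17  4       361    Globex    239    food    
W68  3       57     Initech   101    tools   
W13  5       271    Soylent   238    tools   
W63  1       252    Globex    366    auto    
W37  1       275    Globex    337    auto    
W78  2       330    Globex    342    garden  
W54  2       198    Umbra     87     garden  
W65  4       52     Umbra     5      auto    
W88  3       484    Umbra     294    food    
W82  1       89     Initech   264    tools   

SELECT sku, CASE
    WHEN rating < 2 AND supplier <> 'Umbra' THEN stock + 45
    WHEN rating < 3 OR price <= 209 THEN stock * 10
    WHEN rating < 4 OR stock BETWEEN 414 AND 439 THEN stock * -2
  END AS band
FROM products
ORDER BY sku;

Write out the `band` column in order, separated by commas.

sku=W13: (no match → NULL) → NULL
sku=W17: (no match → NULL) → NULL
sku=W31: rating < 3 OR price <= 209 → 500
sku=W37: rating < 2 AND supplier <> 'Umbra' → 320
sku=W49: rating < 3 OR price <= 209 → 1180
sku=W54: rating < 3 OR price <= 209 → 1980
sku=W63: rating < 2 AND supplier <> 'Umbra' → 297
sku=W65: rating < 3 OR price <= 209 → 520
sku=W68: rating < 3 OR price <= 209 → 570
sku=W78: rating < 3 OR price <= 209 → 3300
sku=W82: rating < 2 AND supplier <> 'Umbra' → 134
sku=W88: rating < 4 OR stock BETWEEN 414 AND 439 → -968

NULL, NULL, 500, 320, 1180, 1980, 297, 520, 570, 3300, 134, -968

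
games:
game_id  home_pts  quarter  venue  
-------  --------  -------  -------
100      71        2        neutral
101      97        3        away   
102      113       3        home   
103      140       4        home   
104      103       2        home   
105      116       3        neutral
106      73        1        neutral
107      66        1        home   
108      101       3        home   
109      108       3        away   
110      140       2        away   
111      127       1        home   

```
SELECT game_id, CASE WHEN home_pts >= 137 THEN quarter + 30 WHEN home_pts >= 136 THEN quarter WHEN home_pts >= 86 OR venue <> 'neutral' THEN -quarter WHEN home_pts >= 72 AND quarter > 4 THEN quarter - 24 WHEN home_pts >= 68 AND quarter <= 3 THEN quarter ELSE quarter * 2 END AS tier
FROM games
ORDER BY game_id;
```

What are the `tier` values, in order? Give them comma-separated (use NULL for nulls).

game_id=100: home_pts >= 68 AND quarter <= 3 → 2
game_id=101: home_pts >= 86 OR venue <> 'neutral' → -3
game_id=102: home_pts >= 86 OR venue <> 'neutral' → -3
game_id=103: home_pts >= 137 → 34
game_id=104: home_pts >= 86 OR venue <> 'neutral' → -2
game_id=105: home_pts >= 86 OR venue <> 'neutral' → -3
game_id=106: home_pts >= 68 AND quarter <= 3 → 1
game_id=107: home_pts >= 86 OR venue <> 'neutral' → -1
game_id=108: home_pts >= 86 OR venue <> 'neutral' → -3
game_id=109: home_pts >= 86 OR venue <> 'neutral' → -3
game_id=110: home_pts >= 137 → 32
game_id=111: home_pts >= 86 OR venue <> 'neutral' → -1

2, -3, -3, 34, -2, -3, 1, -1, -3, -3, 32, -1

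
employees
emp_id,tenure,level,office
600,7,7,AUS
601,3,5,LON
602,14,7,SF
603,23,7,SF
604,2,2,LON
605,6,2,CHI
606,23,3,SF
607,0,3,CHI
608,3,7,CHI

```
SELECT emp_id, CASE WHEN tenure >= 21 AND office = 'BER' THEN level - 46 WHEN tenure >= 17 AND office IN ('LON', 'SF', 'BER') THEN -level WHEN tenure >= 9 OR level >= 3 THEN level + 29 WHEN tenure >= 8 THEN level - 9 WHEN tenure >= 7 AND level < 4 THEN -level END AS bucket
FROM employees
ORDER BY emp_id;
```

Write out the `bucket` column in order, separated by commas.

36, 34, 36, -7, NULL, NULL, -3, 32, 36

emp_id=600: tenure >= 9 OR level >= 3 → 36
emp_id=601: tenure >= 9 OR level >= 3 → 34
emp_id=602: tenure >= 9 OR level >= 3 → 36
emp_id=603: tenure >= 17 AND office IN ('LON', 'SF', 'BER') → -7
emp_id=604: (no match → NULL) → NULL
emp_id=605: (no match → NULL) → NULL
emp_id=606: tenure >= 17 AND office IN ('LON', 'SF', 'BER') → -3
emp_id=607: tenure >= 9 OR level >= 3 → 32
emp_id=608: tenure >= 9 OR level >= 3 → 36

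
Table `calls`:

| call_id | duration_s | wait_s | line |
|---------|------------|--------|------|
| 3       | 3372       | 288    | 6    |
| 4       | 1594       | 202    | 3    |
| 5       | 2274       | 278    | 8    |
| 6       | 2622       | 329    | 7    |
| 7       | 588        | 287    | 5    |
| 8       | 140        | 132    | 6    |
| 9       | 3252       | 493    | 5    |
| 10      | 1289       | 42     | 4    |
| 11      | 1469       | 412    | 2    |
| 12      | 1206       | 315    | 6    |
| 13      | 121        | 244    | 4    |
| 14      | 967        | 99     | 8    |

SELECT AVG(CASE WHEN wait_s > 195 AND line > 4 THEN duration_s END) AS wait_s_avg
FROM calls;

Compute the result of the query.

2219

call_id=3: ✓ → 3372
call_id=4: ✗
call_id=5: ✓ → 2274
call_id=6: ✓ → 2622
call_id=7: ✓ → 588
call_id=8: ✗
call_id=9: ✓ → 3252
call_id=10: ✗
call_id=11: ✗
call_id=12: ✓ → 1206
call_id=13: ✗
call_id=14: ✗
wait_s_avg = (3372 + 2274 + 2622 + 588 + 3252 + 1206) / 6 = 2219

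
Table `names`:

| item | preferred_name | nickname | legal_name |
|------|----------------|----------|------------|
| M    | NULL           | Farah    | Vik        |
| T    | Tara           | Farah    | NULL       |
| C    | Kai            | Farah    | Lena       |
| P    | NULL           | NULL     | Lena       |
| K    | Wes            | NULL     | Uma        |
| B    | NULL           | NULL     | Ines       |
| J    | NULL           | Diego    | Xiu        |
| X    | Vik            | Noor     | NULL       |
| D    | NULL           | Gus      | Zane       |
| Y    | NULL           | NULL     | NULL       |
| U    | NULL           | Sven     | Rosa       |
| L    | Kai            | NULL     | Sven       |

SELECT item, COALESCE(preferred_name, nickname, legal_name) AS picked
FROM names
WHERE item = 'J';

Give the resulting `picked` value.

item = J: preferred_name=NULL, nickname=Diego, legal_name=Xiu.
preferred_name=NULL, nickname=Diego → Diego

Diego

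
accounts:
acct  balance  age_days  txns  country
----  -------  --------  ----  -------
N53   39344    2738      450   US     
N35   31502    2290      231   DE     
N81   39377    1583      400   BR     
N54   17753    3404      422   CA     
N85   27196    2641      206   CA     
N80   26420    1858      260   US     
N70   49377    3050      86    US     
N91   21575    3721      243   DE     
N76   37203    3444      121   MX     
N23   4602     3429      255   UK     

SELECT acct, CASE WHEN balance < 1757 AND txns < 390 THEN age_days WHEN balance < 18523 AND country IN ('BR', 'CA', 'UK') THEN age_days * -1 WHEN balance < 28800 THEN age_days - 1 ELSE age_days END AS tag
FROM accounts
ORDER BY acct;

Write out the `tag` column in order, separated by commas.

-3429, 2290, 2738, -3404, 3050, 3444, 1857, 1583, 2640, 3720

acct=N23: balance < 18523 AND country IN ('BR', 'CA', 'UK') → -3429
acct=N35: ELSE → 2290
acct=N53: ELSE → 2738
acct=N54: balance < 18523 AND country IN ('BR', 'CA', 'UK') → -3404
acct=N70: ELSE → 3050
acct=N76: ELSE → 3444
acct=N80: balance < 28800 → 1857
acct=N81: ELSE → 1583
acct=N85: balance < 28800 → 2640
acct=N91: balance < 28800 → 3720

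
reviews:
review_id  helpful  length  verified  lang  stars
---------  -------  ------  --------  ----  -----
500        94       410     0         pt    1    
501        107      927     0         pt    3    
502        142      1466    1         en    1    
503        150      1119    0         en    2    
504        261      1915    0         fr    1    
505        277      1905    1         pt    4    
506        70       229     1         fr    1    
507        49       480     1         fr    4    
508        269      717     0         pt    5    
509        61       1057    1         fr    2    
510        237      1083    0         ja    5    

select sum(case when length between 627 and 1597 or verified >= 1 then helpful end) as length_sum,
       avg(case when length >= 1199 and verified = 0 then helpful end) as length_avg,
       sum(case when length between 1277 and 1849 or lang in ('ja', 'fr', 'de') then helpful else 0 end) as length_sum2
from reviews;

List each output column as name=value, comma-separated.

length_sum=1362, length_avg=261, length_sum2=820

[length_sum: length between 627 and 1597 or verified >= 1]
review_id=500: ✗
review_id=501: ✓ → 107
review_id=502: ✓ → 142
review_id=503: ✓ → 150
review_id=504: ✗
review_id=505: ✓ → 277
review_id=506: ✓ → 70
review_id=507: ✓ → 49
review_id=508: ✓ → 269
review_id=509: ✓ → 61
review_id=510: ✓ → 237
length_sum = 107 + 142 + 150 + 277 + 70 + 49 + 269 + 61 + 237 = 1362
—
[length_avg: length >= 1199 and verified = 0]
review_id=500: ✗
review_id=501: ✗
review_id=502: ✗
review_id=503: ✗
review_id=504: ✓ → 261
review_id=505: ✗
review_id=506: ✗
review_id=507: ✗
review_id=508: ✗
review_id=509: ✗
review_id=510: ✗
length_avg = 261
—
[length_sum2: length between 1277 and 1849 or lang in ('ja', 'fr', 'de')]
review_id=500: ✗
review_id=501: ✗
review_id=502: ✓ → 142
review_id=503: ✗
review_id=504: ✓ → 261
review_id=505: ✗
review_id=506: ✓ → 70
review_id=507: ✓ → 49
review_id=508: ✗
review_id=509: ✓ → 61
review_id=510: ✓ → 237
length_sum2 = 142 + 261 + 70 + 49 + 61 + 237 = 820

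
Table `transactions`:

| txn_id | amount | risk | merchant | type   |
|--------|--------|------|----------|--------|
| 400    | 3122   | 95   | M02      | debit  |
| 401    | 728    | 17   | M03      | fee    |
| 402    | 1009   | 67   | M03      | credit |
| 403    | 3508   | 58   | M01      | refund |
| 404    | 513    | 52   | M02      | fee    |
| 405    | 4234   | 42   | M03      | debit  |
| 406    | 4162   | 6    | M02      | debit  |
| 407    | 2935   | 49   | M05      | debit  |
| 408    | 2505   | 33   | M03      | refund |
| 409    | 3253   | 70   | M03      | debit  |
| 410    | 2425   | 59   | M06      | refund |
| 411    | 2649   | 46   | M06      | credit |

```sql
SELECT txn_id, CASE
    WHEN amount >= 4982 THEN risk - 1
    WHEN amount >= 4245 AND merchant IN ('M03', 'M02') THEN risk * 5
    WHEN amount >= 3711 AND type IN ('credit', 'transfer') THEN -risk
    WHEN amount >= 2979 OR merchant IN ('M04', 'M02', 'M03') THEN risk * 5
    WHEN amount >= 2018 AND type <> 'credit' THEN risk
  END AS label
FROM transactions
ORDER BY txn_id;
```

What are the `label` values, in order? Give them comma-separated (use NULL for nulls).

txn_id=400: amount >= 2979 OR merchant IN ('M04', 'M02', 'M03') → 475
txn_id=401: amount >= 2979 OR merchant IN ('M04', 'M02', 'M03') → 85
txn_id=402: amount >= 2979 OR merchant IN ('M04', 'M02', 'M03') → 335
txn_id=403: amount >= 2979 OR merchant IN ('M04', 'M02', 'M03') → 290
txn_id=404: amount >= 2979 OR merchant IN ('M04', 'M02', 'M03') → 260
txn_id=405: amount >= 2979 OR merchant IN ('M04', 'M02', 'M03') → 210
txn_id=406: amount >= 2979 OR merchant IN ('M04', 'M02', 'M03') → 30
txn_id=407: amount >= 2018 AND type <> 'credit' → 49
txn_id=408: amount >= 2979 OR merchant IN ('M04', 'M02', 'M03') → 165
txn_id=409: amount >= 2979 OR merchant IN ('M04', 'M02', 'M03') → 350
txn_id=410: amount >= 2018 AND type <> 'credit' → 59
txn_id=411: (no match → NULL) → NULL

475, 85, 335, 290, 260, 210, 30, 49, 165, 350, 59, NULL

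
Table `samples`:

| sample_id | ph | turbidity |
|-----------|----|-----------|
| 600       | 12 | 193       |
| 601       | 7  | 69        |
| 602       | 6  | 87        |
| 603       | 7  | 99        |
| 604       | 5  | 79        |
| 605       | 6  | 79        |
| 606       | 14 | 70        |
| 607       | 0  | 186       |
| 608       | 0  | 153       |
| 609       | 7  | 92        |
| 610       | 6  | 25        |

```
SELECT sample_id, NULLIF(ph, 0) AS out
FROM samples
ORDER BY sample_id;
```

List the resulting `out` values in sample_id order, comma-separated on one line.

sample_id=600: ph=12 vs 0: differ → 12
sample_id=601: ph=7 vs 0: differ → 7
sample_id=602: ph=6 vs 0: differ → 6
sample_id=603: ph=7 vs 0: differ → 7
sample_id=604: ph=5 vs 0: differ → 5
sample_id=605: ph=6 vs 0: differ → 6
sample_id=606: ph=14 vs 0: differ → 14
sample_id=607: ph=0 vs 0: equal → NULL
sample_id=608: ph=0 vs 0: equal → NULL
sample_id=609: ph=7 vs 0: differ → 7
sample_id=610: ph=6 vs 0: differ → 6

12, 7, 6, 7, 5, 6, 14, NULL, NULL, 7, 6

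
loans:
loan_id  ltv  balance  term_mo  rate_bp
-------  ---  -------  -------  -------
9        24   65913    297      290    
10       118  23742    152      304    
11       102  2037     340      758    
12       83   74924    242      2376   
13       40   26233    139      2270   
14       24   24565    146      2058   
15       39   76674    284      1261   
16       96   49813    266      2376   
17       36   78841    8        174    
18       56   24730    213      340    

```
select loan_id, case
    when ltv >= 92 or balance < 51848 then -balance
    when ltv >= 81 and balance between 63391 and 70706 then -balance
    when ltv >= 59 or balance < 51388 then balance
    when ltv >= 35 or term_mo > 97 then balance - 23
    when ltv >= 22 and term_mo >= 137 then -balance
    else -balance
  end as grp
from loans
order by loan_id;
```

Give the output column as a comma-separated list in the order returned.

65890, -23742, -2037, 74924, -26233, -24565, 76651, -49813, 78818, -24730

loan_id=9: ltv >= 35 or term_mo > 97 → 65890
loan_id=10: ltv >= 92 or balance < 51848 → -23742
loan_id=11: ltv >= 92 or balance < 51848 → -2037
loan_id=12: ltv >= 59 or balance < 51388 → 74924
loan_id=13: ltv >= 92 or balance < 51848 → -26233
loan_id=14: ltv >= 92 or balance < 51848 → -24565
loan_id=15: ltv >= 35 or term_mo > 97 → 76651
loan_id=16: ltv >= 92 or balance < 51848 → -49813
loan_id=17: ltv >= 35 or term_mo > 97 → 78818
loan_id=18: ltv >= 92 or balance < 51848 → -24730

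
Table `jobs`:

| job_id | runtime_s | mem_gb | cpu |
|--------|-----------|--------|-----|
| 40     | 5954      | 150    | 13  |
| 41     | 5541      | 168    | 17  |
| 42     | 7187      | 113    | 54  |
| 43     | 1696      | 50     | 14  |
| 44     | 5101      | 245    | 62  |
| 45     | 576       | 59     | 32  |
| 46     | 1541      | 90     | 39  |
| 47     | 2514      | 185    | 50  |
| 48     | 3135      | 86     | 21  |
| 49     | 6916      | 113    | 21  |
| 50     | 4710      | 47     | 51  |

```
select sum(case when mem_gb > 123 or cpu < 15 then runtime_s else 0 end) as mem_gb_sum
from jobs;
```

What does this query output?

job_id=40: ✓ → 5954
job_id=41: ✓ → 5541
job_id=42: ✗
job_id=43: ✓ → 1696
job_id=44: ✓ → 5101
job_id=45: ✗
job_id=46: ✗
job_id=47: ✓ → 2514
job_id=48: ✗
job_id=49: ✗
job_id=50: ✗
mem_gb_sum = 5954 + 5541 + 1696 + 5101 + 2514 = 20806

20806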